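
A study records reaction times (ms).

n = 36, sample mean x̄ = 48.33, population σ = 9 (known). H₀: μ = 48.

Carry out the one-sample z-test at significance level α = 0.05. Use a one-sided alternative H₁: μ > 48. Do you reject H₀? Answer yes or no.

SE = σ/√n = 9/√36 = 1.5000
z = (x̄−μ₀)/SE = (48.33−48)/1.5000 = 0.2200
p-value (one-sided, H₁ greater) = 0.41294
At α=0.05: p ≥ α → fail to reject H₀

reject H₀: no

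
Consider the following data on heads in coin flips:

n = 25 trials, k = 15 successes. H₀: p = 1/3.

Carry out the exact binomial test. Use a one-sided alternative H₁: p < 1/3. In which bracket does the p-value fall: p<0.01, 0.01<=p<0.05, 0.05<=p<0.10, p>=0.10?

p-value bracket: p>=0.10

Exact binomial: n=25, k=15, p₀=1/3=0.3333
P(X≤15) from Σ C(n,i)·p₀^i·(1−p₀)^(n−i)
p-value (one-sided, H₁ less) = 0.99835
→ bracket: p>=0.10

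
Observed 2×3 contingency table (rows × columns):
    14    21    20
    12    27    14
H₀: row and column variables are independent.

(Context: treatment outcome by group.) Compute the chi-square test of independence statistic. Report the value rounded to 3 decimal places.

test statistic = 1.926

Row totals [55, 53], col totals [26, 48, 34], n=108
χ² = (14−13.24)²/13.24 + (21−24.44)²/24.44 + (20−17.31)²/17.31 + (12−12.76)²/12.76 + (27−23.56)²/23.56 + (14−16.69)²/16.69 = 1.9263
df = 2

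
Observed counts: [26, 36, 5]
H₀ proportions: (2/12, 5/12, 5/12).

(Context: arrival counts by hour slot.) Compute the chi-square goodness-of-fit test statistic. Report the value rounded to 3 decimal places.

test statistic = 40.857

n = 67; E_i = n·p_i = [11.17, 27.92, 27.92]
χ² = (26−11.17)²/11.17 + (36−27.92)²/27.92 + (5−27.92)²/27.92 = 40.8567
df = 2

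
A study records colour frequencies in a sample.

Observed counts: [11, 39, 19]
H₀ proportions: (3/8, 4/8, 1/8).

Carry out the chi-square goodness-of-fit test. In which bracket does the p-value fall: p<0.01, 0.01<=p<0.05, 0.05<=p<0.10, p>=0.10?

n = 69; E_i = n·p_i = [25.88, 34.50, 8.62]
χ² = (11−25.88)²/25.88 + (39−34.50)²/34.50 + (19−8.62)²/8.62 = 21.6184
df = 2
p-value (upper-tail) = 0.00002
→ bracket: p<0.01

p-value bracket: p<0.01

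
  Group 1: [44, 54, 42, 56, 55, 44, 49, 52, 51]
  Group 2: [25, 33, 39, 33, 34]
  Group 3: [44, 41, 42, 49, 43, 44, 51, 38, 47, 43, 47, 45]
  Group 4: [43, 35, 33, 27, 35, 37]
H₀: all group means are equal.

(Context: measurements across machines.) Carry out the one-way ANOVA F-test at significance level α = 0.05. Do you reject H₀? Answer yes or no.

reject H₀: yes

Group means [49.67, 32.80, 44.50, 35.00], grand mean 42.344
SSB = Σnᵢ(x̄ᵢ−x̄)² = 1317.419; SSW = ΣΣ(x−x̄ᵢ)² = 595.800
MSB = 1317.419/3 = 439.1396; MSW = 595.800/28 = 21.2786
F = MSB/MSW = 20.6376
df = (3, 28)
p-value (upper-tail) = 0.00000
At α=0.05: p < α → reject H₀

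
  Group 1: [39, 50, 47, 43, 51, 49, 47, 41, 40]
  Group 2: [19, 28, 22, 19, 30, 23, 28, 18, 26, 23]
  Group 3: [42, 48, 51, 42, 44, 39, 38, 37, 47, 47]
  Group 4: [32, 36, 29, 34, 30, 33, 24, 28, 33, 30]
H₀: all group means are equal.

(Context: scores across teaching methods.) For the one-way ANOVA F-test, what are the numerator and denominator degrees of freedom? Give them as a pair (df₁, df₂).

degrees of freedom = [3, 35]

k = 4 groups, N = 39 total
df = (k−1, N−k) = (4−1, 39−4) = (3, 35)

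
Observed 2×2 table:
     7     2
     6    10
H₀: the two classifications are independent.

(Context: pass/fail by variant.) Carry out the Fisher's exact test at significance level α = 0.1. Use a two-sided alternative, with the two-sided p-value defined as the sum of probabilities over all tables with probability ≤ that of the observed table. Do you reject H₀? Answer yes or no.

reject H₀: yes

Margins: r₁=9, r₂=16, c₁=13, c₂=12, n=25
p_obs = C(9,7)·C(16,6)/C(25,13); sum pmf over tables with pmf ≤ p_obs
p-value (two-sided) = 0.09684
At α=0.1: p < α → reject H₀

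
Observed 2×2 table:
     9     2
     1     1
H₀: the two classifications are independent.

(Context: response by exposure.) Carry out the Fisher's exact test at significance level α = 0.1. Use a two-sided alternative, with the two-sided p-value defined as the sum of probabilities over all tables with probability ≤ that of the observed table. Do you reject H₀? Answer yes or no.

reject H₀: no

Margins: r₁=11, r₂=2, c₁=10, c₂=3, n=13
p_obs = C(11,9)·C(2,1)/C(13,10); sum pmf over tables with pmf ≤ p_obs
p-value (two-sided) = 0.42308
At α=0.1: p ≥ α → fail to reject H₀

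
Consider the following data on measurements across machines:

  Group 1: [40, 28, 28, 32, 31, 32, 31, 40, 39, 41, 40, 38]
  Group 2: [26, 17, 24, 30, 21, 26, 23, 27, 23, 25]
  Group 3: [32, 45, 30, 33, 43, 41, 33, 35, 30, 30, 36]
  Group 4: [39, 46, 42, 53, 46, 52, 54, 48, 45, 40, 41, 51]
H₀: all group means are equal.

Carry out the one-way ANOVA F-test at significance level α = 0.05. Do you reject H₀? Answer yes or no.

Group means [35.00, 24.20, 35.27, 46.42], grand mean 35.711
SSB = Σnᵢ(x̄ᵢ−x̄)² = 2708.546; SSW = ΣΣ(x−x̄ᵢ)² = 992.698
MSB = 2708.546/3 = 902.8487; MSW = 992.698/41 = 24.2122
F = MSB/MSW = 37.2891
df = (3, 41)
p-value (upper-tail) = 0.00000
At α=0.05: p < α → reject H₀

reject H₀: yes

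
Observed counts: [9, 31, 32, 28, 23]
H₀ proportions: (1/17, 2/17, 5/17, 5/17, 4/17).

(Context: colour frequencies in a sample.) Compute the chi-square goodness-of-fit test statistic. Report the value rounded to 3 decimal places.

test statistic = 22.861

n = 123; E_i = n·p_i = [7.24, 14.47, 36.18, 36.18, 28.94]
χ² = (9−7.24)²/7.24 + (31−14.47)²/14.47 + (32−36.18)²/36.18 + (28−36.18)²/36.18 + (23−28.94)²/28.94 = 22.8614
df = 4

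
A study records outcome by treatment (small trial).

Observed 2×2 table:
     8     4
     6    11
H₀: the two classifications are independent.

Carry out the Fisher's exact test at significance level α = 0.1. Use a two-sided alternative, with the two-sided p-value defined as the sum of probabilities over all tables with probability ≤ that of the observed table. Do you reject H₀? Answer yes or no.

Margins: r₁=12, r₂=17, c₁=14, c₂=15, n=29
p_obs = C(12,8)·C(17,6)/C(29,14); sum pmf over tables with pmf ≤ p_obs
p-value (two-sided) = 0.13942
At α=0.1: p ≥ α → fail to reject H₀

reject H₀: no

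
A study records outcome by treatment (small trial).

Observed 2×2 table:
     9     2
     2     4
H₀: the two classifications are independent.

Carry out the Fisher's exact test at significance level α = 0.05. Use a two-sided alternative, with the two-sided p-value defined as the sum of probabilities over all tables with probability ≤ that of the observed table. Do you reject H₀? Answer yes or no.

Margins: r₁=11, r₂=6, c₁=11, c₂=6, n=17
p_obs = C(11,9)·C(6,2)/C(17,11); sum pmf over tables with pmf ≤ p_obs
p-value (two-sided) = 0.10941
At α=0.05: p ≥ α → fail to reject H₀

reject H₀: no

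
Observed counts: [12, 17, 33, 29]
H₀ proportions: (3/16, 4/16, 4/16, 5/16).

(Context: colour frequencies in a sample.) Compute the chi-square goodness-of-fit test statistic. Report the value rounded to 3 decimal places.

test statistic = 7.585

n = 91; E_i = n·p_i = [17.06, 22.75, 22.75, 28.44]
χ² = (12−17.06)²/17.06 + (17−22.75)²/22.75 + (33−22.75)²/22.75 + (29−28.44)²/28.44 = 7.5846
df = 3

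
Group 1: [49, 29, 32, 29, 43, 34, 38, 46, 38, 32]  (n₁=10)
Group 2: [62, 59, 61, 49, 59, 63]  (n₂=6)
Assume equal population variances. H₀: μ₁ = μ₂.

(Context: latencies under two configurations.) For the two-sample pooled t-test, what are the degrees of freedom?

df = n₁ + n₂ − 2 = 10 + 6 − 2 = 14

degrees of freedom = 14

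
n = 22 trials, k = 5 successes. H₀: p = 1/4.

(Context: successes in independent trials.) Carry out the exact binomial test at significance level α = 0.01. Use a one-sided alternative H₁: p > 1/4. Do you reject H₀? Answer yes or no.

reject H₀: no

Exact binomial: n=22, k=5, p₀=1/4=0.2500
P(X≥5) from Σ C(n,i)·p₀^i·(1−p₀)^(n−i)
p-value (one-sided, H₁ greater) = 0.67651
At α=0.01: p ≥ α → fail to reject H₀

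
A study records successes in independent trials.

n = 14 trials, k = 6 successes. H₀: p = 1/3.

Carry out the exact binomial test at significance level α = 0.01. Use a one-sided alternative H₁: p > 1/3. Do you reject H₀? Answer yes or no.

reject H₀: no

Exact binomial: n=14, k=6, p₀=1/3=0.3333
P(X≥6) from Σ C(n,i)·p₀^i·(1−p₀)^(n−i)
p-value (one-sided, H₁ greater) = 0.31019
At α=0.01: p ≥ α → fail to reject H₀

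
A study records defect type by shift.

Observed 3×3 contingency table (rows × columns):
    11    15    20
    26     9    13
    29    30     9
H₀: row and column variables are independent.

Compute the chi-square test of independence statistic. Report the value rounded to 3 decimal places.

Row totals [46, 48, 68], col totals [66, 54, 42], n=162
χ² = (11−18.74)²/18.74 + (15−15.33)²/15.33 + (20−11.93)²/11.93 + (26−19.56)²/19.56 + (9−16.00)²/16.00 + (13−12.44)²/12.44 + (29−27.70)²/27.70 + (30−22.67)²/22.67 + (9−17.63)²/17.63 = 20.5392
df = 4

test statistic = 20.539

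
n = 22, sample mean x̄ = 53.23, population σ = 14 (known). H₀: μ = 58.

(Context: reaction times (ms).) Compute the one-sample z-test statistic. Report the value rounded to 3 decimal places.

test statistic = -1.598

SE = σ/√n = 14/√22 = 2.9848
z = (x̄−μ₀)/SE = (53.23−58)/2.9848 = -1.5981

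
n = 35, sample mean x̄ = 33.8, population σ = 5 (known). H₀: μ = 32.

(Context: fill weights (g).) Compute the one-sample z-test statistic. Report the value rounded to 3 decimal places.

SE = σ/√n = 5/√35 = 0.8452
z = (x̄−μ₀)/SE = (33.8−32)/0.8452 = 2.1298

test statistic = 2.130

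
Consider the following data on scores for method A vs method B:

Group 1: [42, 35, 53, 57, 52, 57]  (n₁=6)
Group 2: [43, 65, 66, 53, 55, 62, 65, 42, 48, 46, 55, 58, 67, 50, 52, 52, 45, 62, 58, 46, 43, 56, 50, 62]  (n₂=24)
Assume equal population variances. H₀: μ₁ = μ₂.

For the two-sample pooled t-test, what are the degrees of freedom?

df = n₁ + n₂ − 2 = 6 + 24 − 2 = 28

degrees of freedom = 28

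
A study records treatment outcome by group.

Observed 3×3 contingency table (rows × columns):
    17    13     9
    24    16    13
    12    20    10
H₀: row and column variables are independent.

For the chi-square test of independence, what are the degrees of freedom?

degrees of freedom = 4

df = (r−1)(c−1) = (3−1)·(3−1) = 4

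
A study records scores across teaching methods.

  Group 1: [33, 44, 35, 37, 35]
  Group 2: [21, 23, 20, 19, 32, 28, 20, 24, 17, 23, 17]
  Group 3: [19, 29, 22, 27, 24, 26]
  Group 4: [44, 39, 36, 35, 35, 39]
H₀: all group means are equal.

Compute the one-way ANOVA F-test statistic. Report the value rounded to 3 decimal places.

Group means [36.80, 22.18, 24.50, 38.00], grand mean 28.679
SSB = Σnᵢ(x̄ᵢ−x̄)² = 1420.171; SSW = ΣΣ(x−x̄ᵢ)² = 407.936
MSB = 1420.171/3 = 473.3903; MSW = 407.936/24 = 16.9973
F = MSB/MSW = 27.8508
df = (3, 24)

test statistic = 27.851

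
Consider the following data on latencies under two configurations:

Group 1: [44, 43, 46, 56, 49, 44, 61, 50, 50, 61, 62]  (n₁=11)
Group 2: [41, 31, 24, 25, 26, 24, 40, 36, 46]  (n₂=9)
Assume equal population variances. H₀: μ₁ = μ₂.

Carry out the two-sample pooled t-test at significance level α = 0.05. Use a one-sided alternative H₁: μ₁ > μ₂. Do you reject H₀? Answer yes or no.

reject H₀: yes

x̄₁=51.455, s₁=7.326, n₁=11
x̄₂=32.556, s₂=8.428, n₂=9
s_p² = [10·7.326² + 8·8.428²]/18 = 61.3861
SE = √(s_p²·(1/11+1/9)) = 3.5215
t = (51.455−32.556)/3.5215 = 5.3667
df = 18
p-value (one-sided, H₁ greater) = 0.00002
At α=0.05: p < α → reject H₀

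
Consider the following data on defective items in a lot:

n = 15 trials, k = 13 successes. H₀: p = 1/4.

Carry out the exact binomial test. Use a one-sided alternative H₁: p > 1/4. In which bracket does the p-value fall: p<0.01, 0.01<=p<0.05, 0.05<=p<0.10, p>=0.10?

Exact binomial: n=15, k=13, p₀=1/4=0.2500
P(X≥13) from Σ C(n,i)·p₀^i·(1−p₀)^(n−i)
p-value (one-sided, H₁ greater) = 0.00000
→ bracket: p<0.01

p-value bracket: p<0.01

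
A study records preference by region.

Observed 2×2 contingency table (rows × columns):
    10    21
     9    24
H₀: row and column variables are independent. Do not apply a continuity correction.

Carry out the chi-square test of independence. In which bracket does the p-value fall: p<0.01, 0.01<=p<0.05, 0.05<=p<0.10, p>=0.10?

p-value bracket: p>=0.10

Row totals [31, 33], col totals [19, 45], n=64
χ² = (10−9.20)²/9.20 + (21−21.80)²/21.80 + (9−9.80)²/9.80 + (24−23.20)²/23.20 = 0.1903
df = 1
p-value (upper-tail) = 0.66265
→ bracket: p>=0.10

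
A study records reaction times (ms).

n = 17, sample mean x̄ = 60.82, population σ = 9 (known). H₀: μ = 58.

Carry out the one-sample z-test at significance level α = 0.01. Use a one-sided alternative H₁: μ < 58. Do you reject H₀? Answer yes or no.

SE = σ/√n = 9/√17 = 2.1828
z = (x̄−μ₀)/SE = (60.82−58)/2.1828 = 1.2919
p-value (one-sided, H₁ less) = 0.90181
At α=0.01: p ≥ α → fail to reject H₀

reject H₀: no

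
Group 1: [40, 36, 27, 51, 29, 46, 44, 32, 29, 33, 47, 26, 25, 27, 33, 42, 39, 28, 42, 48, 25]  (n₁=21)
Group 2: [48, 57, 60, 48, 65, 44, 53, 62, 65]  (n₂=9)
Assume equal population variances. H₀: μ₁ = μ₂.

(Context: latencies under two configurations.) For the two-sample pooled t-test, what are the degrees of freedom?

degrees of freedom = 28

df = n₁ + n₂ − 2 = 21 + 9 − 2 = 28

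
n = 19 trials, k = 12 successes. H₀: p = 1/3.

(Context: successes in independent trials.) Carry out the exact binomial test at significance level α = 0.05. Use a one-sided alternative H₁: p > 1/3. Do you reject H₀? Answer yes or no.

Exact binomial: n=19, k=12, p₀=1/3=0.3333
P(X≥12) from Σ C(n,i)·p₀^i·(1−p₀)^(n−i)
p-value (one-sided, H₁ greater) = 0.00742
At α=0.05: p < α → reject H₀

reject H₀: yes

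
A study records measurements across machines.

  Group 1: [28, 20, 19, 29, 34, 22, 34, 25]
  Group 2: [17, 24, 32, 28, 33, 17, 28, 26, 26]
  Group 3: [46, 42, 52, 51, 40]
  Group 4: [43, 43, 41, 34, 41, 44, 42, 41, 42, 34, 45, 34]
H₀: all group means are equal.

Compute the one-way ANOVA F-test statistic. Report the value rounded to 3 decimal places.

test statistic = 29.336

Group means [26.38, 25.67, 46.20, 40.33], grand mean 34.029
SSB = Σnᵢ(x̄ᵢ−x̄)² = 2315.629; SSW = ΣΣ(x−x̄ᵢ)² = 789.342
MSB = 2315.629/3 = 771.8763; MSW = 789.342/30 = 26.3114
F = MSB/MSW = 29.3362
df = (3, 30)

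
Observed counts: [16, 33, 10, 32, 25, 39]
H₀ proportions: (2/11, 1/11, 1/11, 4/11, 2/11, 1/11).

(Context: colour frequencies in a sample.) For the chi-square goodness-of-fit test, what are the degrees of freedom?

df = k − 1 = 6 − 1 = 5

degrees of freedom = 5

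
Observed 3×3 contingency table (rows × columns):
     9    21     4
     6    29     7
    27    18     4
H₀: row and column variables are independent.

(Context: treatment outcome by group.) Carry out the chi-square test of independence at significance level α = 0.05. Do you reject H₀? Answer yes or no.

Row totals [34, 42, 49], col totals [42, 68, 15], n=125
χ² = (9−11.42)²/11.42 + (21−18.50)²/18.50 + (4−4.08)²/4.08 + (6−14.11)²/14.11 + (29−22.85)²/22.85 + (7−5.04)²/5.04 + (27−16.46)²/16.46 + (18−26.66)²/26.66 + (4−5.88)²/5.88 = 18.0910
df = 4
p-value (upper-tail) = 0.00118
At α=0.05: p < α → reject H₀

reject H₀: yes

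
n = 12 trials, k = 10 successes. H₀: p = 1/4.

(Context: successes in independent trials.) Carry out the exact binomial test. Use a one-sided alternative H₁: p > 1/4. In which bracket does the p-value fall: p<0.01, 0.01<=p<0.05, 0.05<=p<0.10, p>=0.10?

Exact binomial: n=12, k=10, p₀=1/4=0.2500
P(X≥10) from Σ C(n,i)·p₀^i·(1−p₀)^(n−i)
p-value (one-sided, H₁ greater) = 0.00004
→ bracket: p<0.01

p-value bracket: p<0.01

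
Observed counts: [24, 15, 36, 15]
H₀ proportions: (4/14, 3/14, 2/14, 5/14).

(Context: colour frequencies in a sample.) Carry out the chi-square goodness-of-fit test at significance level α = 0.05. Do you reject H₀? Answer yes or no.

reject H₀: yes

n = 90; E_i = n·p_i = [25.71, 19.29, 12.86, 32.14]
χ² = (24−25.71)²/25.71 + (15−19.29)²/19.29 + (36−12.86)²/12.86 + (15−32.14)²/32.14 = 51.8667
df = 3
p-value (upper-tail) = 0.00000
At α=0.05: p < α → reject H₀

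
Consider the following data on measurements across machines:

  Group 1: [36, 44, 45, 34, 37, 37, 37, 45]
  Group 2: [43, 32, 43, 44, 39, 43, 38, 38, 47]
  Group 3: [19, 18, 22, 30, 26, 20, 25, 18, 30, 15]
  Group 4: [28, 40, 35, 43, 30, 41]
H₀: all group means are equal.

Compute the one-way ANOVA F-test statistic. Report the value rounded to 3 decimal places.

test statistic = 26.729

Group means [39.38, 40.78, 22.30, 36.17], grand mean 34.000
SSB = Σnᵢ(x̄ᵢ−x̄)² = 2041.636; SSW = ΣΣ(x−x̄ᵢ)² = 738.364
MSB = 2041.636/3 = 680.5454; MSW = 738.364/29 = 25.4608
F = MSB/MSW = 26.7291
df = (3, 29)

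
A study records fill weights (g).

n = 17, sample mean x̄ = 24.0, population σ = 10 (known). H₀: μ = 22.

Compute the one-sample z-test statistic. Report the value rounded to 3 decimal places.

test statistic = 0.825

SE = σ/√n = 10/√17 = 2.4254
z = (x̄−μ₀)/SE = (24.0−22)/2.4254 = 0.8246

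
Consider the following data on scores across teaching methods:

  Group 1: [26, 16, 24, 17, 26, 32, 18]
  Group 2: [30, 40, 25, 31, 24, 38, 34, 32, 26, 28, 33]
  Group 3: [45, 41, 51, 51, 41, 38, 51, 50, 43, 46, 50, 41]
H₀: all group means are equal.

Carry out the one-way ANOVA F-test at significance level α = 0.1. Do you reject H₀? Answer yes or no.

reject H₀: yes

Group means [22.71, 31.00, 45.67], grand mean 34.933
SSB = Σnᵢ(x̄ᵢ−x̄)² = 2597.771; SSW = ΣΣ(x−x̄ᵢ)² = 728.095
MSB = 2597.771/2 = 1298.8857; MSW = 728.095/27 = 26.9665
F = MSB/MSW = 48.1667
df = (2, 27)
p-value (upper-tail) = 0.00000
At α=0.1: p < α → reject H₀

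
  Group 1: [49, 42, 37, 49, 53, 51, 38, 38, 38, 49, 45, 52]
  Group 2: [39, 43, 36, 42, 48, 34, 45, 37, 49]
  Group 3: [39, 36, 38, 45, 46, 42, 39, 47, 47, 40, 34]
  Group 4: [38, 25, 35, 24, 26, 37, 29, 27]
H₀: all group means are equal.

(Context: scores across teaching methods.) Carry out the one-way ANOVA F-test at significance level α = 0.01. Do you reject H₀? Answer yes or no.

reject H₀: yes

Group means [45.08, 41.44, 41.18, 30.12], grand mean 40.200
SSB = Σnᵢ(x̄ᵢ−x̄)² = 1122.750; SSW = ΣΣ(x−x̄ᵢ)² = 1073.650
MSB = 1122.750/3 = 374.2499; MSW = 1073.650/36 = 29.8236
F = MSB/MSW = 12.5488
df = (3, 36)
p-value (upper-tail) = 0.00001
At α=0.01: p < α → reject H₀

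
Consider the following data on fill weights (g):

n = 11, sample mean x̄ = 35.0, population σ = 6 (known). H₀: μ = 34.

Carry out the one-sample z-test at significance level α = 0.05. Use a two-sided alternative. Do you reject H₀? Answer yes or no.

SE = σ/√n = 6/√11 = 1.8091
z = (x̄−μ₀)/SE = (35.0−34)/1.8091 = 0.5528
p-value (two-sided) = 0.58042
At α=0.05: p ≥ α → fail to reject H₀

reject H₀: no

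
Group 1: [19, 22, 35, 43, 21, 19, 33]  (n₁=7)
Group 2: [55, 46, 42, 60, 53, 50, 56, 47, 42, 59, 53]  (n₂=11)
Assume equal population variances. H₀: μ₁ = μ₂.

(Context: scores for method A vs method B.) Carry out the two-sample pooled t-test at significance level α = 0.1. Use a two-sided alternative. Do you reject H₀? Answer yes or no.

reject H₀: yes

x̄₁=27.429, s₁=9.519, n₁=7
x̄₂=51.182, s₂=6.306, n₂=11
s_p² = [6·9.519² + 10·6.306²]/16 = 58.8344
SE = √(s_p²·(1/7+1/11)) = 3.7086
t = (27.429−51.182)/3.7086 = -6.4050
df = 16
p-value (two-sided) = 0.00001
At α=0.1: p < α → reject H₀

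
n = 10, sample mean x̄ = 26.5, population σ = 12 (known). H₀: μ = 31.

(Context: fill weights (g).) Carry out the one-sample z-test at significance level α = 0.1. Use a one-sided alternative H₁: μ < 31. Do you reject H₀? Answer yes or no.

SE = σ/√n = 12/√10 = 3.7947
z = (x̄−μ₀)/SE = (26.5−31)/3.7947 = -1.1859
p-value (one-sided, H₁ less) = 0.11784
At α=0.1: p ≥ α → fail to reject H₀

reject H₀: no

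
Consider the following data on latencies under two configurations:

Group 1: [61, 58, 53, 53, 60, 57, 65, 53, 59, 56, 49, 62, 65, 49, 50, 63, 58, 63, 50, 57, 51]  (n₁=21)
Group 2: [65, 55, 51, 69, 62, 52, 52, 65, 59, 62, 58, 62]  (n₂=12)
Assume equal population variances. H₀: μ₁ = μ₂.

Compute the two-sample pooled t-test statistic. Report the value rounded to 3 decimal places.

x̄₁=56.762, s₁=5.319, n₁=21
x̄₂=59.333, s₂=5.852, n₂=12
s_p² = [20·5.319² + 11·5.852²]/31 = 30.4025
SE = √(s_p²·(1/21+1/12)) = 1.9953
t = (56.762−59.333)/1.9953 = -1.2887
df = 31

test statistic = -1.289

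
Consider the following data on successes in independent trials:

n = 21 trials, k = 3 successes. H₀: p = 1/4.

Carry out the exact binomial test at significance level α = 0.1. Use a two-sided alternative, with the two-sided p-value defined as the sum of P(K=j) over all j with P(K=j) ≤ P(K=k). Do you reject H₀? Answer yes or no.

reject H₀: no

Exact binomial: n=21, k=3, p₀=1/4=0.2500
P(X=j) = C(n,j)·p₀^j·(1−p₀)^(n−j); p = Σ P(X=j) over j with P(X=j) ≤ P(X=3)
p-value (two-sided) = 0.32160
At α=0.1: p ≥ α → fail to reject H₀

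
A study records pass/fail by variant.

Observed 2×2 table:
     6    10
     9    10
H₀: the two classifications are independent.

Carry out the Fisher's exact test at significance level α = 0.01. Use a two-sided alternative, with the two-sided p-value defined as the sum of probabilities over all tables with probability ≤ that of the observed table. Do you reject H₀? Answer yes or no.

reject H₀: no

Margins: r₁=16, r₂=19, c₁=15, c₂=20, n=35
p_obs = C(16,6)·C(19,9)/C(35,15); sum pmf over tables with pmf ≤ p_obs
p-value (two-sided) = 0.73378
At α=0.01: p ≥ α → fail to reject H₀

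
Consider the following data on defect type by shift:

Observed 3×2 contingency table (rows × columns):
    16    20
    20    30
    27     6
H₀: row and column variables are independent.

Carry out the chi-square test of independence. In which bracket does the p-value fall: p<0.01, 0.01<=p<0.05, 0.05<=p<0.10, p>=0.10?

Row totals [36, 50, 33], col totals [63, 56], n=119
χ² = (16−19.06)²/19.06 + (20−16.94)²/16.94 + (20−26.47)²/26.47 + (30−23.53)²/23.53 + (27−17.47)²/17.47 + (6−15.53)²/15.53 = 15.4498
df = 2
p-value (upper-tail) = 0.00044
→ bracket: p<0.01

p-value bracket: p<0.01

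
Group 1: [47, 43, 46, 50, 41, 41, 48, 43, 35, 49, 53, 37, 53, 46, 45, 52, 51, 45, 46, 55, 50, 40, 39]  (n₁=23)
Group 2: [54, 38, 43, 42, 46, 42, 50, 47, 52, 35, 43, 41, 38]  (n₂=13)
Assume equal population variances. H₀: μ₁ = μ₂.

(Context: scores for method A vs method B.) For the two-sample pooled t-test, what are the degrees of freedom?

degrees of freedom = 34

df = n₁ + n₂ − 2 = 23 + 13 − 2 = 34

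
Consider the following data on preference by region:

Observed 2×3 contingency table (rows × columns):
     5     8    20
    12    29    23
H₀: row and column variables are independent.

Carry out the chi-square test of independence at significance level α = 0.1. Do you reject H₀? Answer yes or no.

Row totals [33, 64], col totals [17, 37, 43], n=97
χ² = (5−5.78)²/5.78 + (8−12.59)²/12.59 + (20−14.63)²/14.63 + (12−11.22)²/11.22 + (29−24.41)²/24.41 + (23−28.37)²/28.37 = 5.6839
df = 2
p-value (upper-tail) = 0.05831
At α=0.1: p < α → reject H₀

reject H₀: yes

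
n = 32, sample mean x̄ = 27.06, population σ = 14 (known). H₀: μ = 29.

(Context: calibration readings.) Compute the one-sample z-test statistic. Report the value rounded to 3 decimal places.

SE = σ/√n = 14/√32 = 2.4749
z = (x̄−μ₀)/SE = (27.06−29)/2.4749 = -0.7839

test statistic = -0.784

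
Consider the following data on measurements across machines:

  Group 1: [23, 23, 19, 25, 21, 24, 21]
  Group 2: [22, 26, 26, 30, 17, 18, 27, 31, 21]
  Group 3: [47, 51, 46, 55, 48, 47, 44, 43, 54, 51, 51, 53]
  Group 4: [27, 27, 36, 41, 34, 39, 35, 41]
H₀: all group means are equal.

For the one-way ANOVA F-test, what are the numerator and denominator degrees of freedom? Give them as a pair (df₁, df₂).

degrees of freedom = [3, 32]

k = 4 groups, N = 36 total
df = (k−1, N−k) = (4−1, 36−4) = (3, 32)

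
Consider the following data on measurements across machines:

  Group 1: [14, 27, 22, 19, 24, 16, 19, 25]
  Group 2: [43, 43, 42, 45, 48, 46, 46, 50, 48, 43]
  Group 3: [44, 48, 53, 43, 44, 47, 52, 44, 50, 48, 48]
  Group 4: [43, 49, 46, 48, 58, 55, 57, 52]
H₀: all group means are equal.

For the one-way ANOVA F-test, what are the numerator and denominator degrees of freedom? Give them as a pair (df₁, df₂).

degrees of freedom = [3, 33]

k = 4 groups, N = 37 total
df = (k−1, N−k) = (4−1, 37−4) = (3, 33)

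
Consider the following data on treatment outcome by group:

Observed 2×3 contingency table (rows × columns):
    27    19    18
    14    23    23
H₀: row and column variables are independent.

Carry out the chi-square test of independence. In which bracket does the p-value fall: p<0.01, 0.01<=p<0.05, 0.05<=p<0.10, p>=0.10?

p-value bracket: 0.05<=p<0.10

Row totals [64, 60], col totals [41, 42, 41], n=124
χ² = (27−21.16)²/21.16 + (19−21.68)²/21.68 + (18−21.16)²/21.16 + (14−19.84)²/19.84 + (23−20.32)²/20.32 + (23−19.84)²/19.84 = 4.9888
df = 2
p-value (upper-tail) = 0.08255
→ bracket: 0.05<=p<0.10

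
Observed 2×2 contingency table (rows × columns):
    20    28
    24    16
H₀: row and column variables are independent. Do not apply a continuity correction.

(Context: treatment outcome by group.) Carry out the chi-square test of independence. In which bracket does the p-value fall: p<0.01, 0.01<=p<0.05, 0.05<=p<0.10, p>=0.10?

Row totals [48, 40], col totals [44, 44], n=88
χ² = (20−24.00)²/24.00 + (28−24.00)²/24.00 + (24−20.00)²/20.00 + (16−20.00)²/20.00 = 2.9333
df = 1
p-value (upper-tail) = 0.08677
→ bracket: 0.05<=p<0.10

p-value bracket: 0.05<=p<0.10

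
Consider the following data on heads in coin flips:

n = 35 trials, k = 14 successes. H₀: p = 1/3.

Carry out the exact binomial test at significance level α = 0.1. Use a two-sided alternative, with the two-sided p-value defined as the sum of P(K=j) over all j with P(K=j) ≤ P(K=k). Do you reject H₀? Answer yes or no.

reject H₀: no

Exact binomial: n=35, k=14, p₀=1/3=0.3333
P(X=j) = C(n,j)·p₀^j·(1−p₀)^(n−j); p = Σ P(X=j) over j with P(X=j) ≤ P(X=14)
p-value (two-sided) = 0.47329
At α=0.1: p ≥ α → fail to reject H₀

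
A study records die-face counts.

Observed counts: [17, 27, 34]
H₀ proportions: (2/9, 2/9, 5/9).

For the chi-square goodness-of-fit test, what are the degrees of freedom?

degrees of freedom = 2

df = k − 1 = 3 − 1 = 2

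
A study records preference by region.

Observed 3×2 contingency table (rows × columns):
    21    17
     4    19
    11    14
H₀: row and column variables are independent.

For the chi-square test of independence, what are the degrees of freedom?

df = (r−1)(c−1) = (3−1)·(2−1) = 2

degrees of freedom = 2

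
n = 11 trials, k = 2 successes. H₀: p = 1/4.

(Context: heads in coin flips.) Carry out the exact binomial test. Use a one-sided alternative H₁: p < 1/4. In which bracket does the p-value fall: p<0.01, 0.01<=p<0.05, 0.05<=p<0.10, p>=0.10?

Exact binomial: n=11, k=2, p₀=1/4=0.2500
P(X≤2) from Σ C(n,i)·p₀^i·(1−p₀)^(n−i)
p-value (one-sided, H₁ less) = 0.45520
→ bracket: p>=0.10

p-value bracket: p>=0.10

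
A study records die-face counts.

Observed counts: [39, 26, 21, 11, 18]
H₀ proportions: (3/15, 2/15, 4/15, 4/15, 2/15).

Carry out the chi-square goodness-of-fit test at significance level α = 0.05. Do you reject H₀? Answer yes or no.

n = 115; E_i = n·p_i = [23.00, 15.33, 30.67, 30.67, 15.33]
χ² = (39−23.00)²/23.00 + (26−15.33)²/15.33 + (21−30.67)²/30.67 + (11−30.67)²/30.67 + (18−15.33)²/15.33 = 34.6739
df = 4
p-value (upper-tail) = 0.00000
At α=0.05: p < α → reject H₀

reject H₀: yes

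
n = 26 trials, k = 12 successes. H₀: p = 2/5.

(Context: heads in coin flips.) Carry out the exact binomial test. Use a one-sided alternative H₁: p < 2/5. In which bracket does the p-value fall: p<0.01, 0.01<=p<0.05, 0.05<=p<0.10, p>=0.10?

p-value bracket: p>=0.10

Exact binomial: n=26, k=12, p₀=2/5=0.4000
P(X≤12) from Σ C(n,i)·p₀^i·(1−p₀)^(n−i)
p-value (one-sided, H₁ less) = 0.80065
→ bracket: p>=0.10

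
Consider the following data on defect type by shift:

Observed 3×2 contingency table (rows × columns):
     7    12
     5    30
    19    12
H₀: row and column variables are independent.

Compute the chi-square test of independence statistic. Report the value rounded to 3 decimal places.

Row totals [19, 35, 31], col totals [31, 54], n=85
χ² = (7−6.93)²/6.93 + (12−12.07)²/12.07 + (5−12.76)²/12.76 + (30−22.24)²/22.24 + (19−11.31)²/11.31 + (12−19.69)²/19.69 = 15.6780
df = 2

test statistic = 15.678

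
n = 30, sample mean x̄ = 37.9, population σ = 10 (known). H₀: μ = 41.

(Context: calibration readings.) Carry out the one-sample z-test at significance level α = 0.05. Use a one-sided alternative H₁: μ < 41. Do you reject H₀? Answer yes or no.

SE = σ/√n = 10/√30 = 1.8257
z = (x̄−μ₀)/SE = (37.9−41)/1.8257 = -1.6979
p-value (one-sided, H₁ less) = 0.04476
At α=0.05: p < α → reject H₀

reject H₀: yes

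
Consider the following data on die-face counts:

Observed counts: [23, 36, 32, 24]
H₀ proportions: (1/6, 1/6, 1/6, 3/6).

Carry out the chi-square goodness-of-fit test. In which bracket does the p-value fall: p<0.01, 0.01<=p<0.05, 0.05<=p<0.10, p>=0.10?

p-value bracket: p<0.01

n = 115; E_i = n·p_i = [19.17, 19.17, 19.17, 57.50]
χ² = (23−19.17)²/19.17 + (36−19.17)²/19.17 + (32−19.17)²/19.17 + (24−57.50)²/57.50 = 43.6609
df = 3
p-value (upper-tail) = 0.00000
→ bracket: p<0.01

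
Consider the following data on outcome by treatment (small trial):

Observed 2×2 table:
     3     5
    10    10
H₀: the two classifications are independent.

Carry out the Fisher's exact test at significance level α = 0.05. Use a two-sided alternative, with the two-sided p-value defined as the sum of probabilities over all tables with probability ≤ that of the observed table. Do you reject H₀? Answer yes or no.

reject H₀: no

Margins: r₁=8, r₂=20, c₁=13, c₂=15, n=28
p_obs = C(8,3)·C(20,10)/C(28,13); sum pmf over tables with pmf ≤ p_obs
p-value (two-sided) = 0.68599
At α=0.05: p ≥ α → fail to reject H₀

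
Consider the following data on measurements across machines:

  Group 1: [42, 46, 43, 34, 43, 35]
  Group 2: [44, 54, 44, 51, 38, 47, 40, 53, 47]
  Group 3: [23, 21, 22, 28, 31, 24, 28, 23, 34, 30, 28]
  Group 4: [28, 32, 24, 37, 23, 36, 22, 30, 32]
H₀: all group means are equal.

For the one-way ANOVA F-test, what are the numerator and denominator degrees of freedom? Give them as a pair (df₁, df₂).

degrees of freedom = [3, 31]

k = 4 groups, N = 35 total
df = (k−1, N−k) = (4−1, 35−4) = (3, 31)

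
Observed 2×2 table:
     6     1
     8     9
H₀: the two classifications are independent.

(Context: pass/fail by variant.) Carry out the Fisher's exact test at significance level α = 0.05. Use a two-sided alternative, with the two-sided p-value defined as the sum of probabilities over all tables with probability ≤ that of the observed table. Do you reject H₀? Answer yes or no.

reject H₀: no

Margins: r₁=7, r₂=17, c₁=14, c₂=10, n=24
p_obs = C(7,6)·C(17,8)/C(24,14); sum pmf over tables with pmf ≤ p_obs
p-value (two-sided) = 0.17178
At α=0.05: p ≥ α → fail to reject H₀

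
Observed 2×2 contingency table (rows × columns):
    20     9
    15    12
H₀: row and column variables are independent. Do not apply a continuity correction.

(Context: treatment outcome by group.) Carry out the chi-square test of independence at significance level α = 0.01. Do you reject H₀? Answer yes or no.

reject H₀: no

Row totals [29, 27], col totals [35, 21], n=56
χ² = (20−18.12)²/18.12 + (9−10.88)²/10.88 + (15−16.88)²/16.88 + (12−10.12)²/10.12 = 1.0728
df = 1
p-value (upper-tail) = 0.30031
At α=0.01: p ≥ α → fail to reject H₀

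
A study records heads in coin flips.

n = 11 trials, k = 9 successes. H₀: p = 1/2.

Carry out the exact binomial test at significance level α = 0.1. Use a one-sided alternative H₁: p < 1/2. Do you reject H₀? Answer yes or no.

reject H₀: no

Exact binomial: n=11, k=9, p₀=1/2=0.5000
P(X≤9) from Σ C(n,i)·p₀^i·(1−p₀)^(n−i)
p-value (one-sided, H₁ less) = 0.99414
At α=0.1: p ≥ α → fail to reject H₀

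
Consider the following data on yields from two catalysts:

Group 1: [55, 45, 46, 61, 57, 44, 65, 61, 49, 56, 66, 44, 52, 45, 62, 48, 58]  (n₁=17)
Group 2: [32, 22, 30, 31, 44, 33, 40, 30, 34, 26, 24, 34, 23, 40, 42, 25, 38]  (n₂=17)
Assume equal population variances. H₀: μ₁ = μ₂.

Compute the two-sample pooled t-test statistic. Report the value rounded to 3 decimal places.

x̄₁=53.765, s₁=7.694, n₁=17
x̄₂=32.235, s₂=6.870, n₂=17
s_p² = [16·7.694² + 16·6.870²]/32 = 53.1912
SE = √(s_p²·(1/17+1/17)) = 2.5016
t = (53.765−32.235)/2.5016 = 8.6064
df = 32

test statistic = 8.606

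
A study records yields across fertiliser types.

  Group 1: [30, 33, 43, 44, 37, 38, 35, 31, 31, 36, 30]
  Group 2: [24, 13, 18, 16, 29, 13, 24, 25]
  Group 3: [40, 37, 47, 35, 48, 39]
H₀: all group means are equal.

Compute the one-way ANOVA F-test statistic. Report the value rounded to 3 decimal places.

test statistic = 29.274

Group means [35.27, 20.25, 41.00], grand mean 31.840
SSB = Σnᵢ(x̄ᵢ−x̄)² = 1707.678; SSW = ΣΣ(x−x̄ᵢ)² = 641.682
MSB = 1707.678/2 = 853.8391; MSW = 641.682/22 = 29.1674
F = MSB/MSW = 29.2738
df = (2, 22)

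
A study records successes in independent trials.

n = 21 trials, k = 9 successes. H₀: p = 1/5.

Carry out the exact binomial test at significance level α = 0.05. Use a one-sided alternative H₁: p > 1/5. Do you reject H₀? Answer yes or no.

reject H₀: yes

Exact binomial: n=21, k=9, p₀=1/5=0.2000
P(X≥9) from Σ C(n,i)·p₀^i·(1−p₀)^(n−i)
p-value (one-sided, H₁ greater) = 0.01441
At α=0.05: p < α → reject H₀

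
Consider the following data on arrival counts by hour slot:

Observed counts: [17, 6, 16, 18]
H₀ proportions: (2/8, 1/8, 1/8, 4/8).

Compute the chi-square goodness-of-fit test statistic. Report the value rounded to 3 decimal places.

n = 57; E_i = n·p_i = [14.25, 7.12, 7.12, 28.50]
χ² = (17−14.25)²/14.25 + (6−7.12)²/7.12 + (16−7.12)²/7.12 + (18−28.50)²/28.50 = 15.6316
df = 3

test statistic = 15.632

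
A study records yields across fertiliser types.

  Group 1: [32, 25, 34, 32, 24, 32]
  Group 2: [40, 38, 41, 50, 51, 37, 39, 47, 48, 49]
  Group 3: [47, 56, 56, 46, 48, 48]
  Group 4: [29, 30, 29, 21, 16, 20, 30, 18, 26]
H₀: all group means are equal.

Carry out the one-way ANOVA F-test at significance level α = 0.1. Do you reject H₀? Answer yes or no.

reject H₀: yes

Group means [29.83, 44.00, 50.17, 24.33], grand mean 36.742
SSB = Σnᵢ(x̄ᵢ−x̄)² = 3280.269; SSW = ΣΣ(x−x̄ᵢ)² = 713.667
MSB = 3280.269/3 = 1093.4229; MSW = 713.667/27 = 26.4321
F = MSB/MSW = 41.3672
df = (3, 27)
p-value (upper-tail) = 0.00000
At α=0.1: p < α → reject H₀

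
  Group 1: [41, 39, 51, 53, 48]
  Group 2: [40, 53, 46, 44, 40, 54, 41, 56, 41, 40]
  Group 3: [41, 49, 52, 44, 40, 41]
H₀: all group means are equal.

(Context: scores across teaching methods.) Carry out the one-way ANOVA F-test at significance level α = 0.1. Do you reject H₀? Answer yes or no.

reject H₀: no

Group means [46.40, 45.50, 44.50], grand mean 45.429
SSB = Σnᵢ(x̄ᵢ−x̄)² = 9.943; SSW = ΣΣ(x−x̄ᵢ)² = 645.200
MSB = 9.943/2 = 4.9714; MSW = 645.200/18 = 35.8444
F = MSB/MSW = 0.1387
df = (2, 18)
p-value (upper-tail) = 0.87142
At α=0.1: p ≥ α → fail to reject H₀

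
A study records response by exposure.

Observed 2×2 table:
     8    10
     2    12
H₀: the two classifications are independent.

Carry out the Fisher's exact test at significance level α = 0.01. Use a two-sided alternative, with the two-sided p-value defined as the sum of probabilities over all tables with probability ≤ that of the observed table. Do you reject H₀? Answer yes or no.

reject H₀: no

Margins: r₁=18, r₂=14, c₁=10, c₂=22, n=32
p_obs = C(18,8)·C(14,2)/C(32,10); sum pmf over tables with pmf ≤ p_obs
p-value (two-sided) = 0.12406
At α=0.01: p ≥ α → fail to reject H₀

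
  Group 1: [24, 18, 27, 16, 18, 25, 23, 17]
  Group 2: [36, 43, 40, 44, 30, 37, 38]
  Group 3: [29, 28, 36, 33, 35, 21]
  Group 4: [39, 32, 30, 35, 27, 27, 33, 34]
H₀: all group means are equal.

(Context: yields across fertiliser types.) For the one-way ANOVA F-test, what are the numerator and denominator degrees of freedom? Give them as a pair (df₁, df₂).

degrees of freedom = [3, 25]

k = 4 groups, N = 29 total
df = (k−1, N−k) = (4−1, 29−4) = (3, 25)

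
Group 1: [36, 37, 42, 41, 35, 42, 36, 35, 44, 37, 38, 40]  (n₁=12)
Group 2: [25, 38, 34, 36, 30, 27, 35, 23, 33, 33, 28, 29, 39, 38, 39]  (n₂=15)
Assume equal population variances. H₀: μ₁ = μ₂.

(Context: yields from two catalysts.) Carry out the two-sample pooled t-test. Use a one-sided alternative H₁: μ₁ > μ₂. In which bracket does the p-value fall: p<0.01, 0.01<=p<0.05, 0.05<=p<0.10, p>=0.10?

p-value bracket: p<0.01

x̄₁=38.583, s₁=3.088, n₁=12
x̄₂=32.467, s₂=5.222, n₂=15
s_p² = [11·3.088² + 14·5.222²]/25 = 19.4660
SE = √(s_p²·(1/12+1/15)) = 1.7088
t = (38.583−32.467)/1.7088 = 3.5796
df = 25
p-value (one-sided, H₁ greater) = 0.00072
→ bracket: p<0.01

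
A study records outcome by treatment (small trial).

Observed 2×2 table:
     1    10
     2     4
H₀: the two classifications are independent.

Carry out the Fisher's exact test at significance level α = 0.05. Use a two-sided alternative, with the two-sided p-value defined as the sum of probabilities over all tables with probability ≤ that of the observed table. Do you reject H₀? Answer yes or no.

Margins: r₁=11, r₂=6, c₁=3, c₂=14, n=17
p_obs = C(11,1)·C(6,2)/C(17,3); sum pmf over tables with pmf ≤ p_obs
p-value (two-sided) = 0.51471
At α=0.05: p ≥ α → fail to reject H₀

reject H₀: no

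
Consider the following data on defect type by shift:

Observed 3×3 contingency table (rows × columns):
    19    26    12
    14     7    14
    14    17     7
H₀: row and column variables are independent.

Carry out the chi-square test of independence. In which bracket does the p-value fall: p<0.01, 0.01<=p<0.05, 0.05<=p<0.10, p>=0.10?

Row totals [57, 35, 38], col totals [47, 50, 33], n=130
χ² = (19−20.61)²/20.61 + (26−21.92)²/21.92 + (12−14.47)²/14.47 + (14−12.65)²/12.65 + (7−13.46)²/13.46 + (14−8.88)²/8.88 + (14−13.74)²/13.74 + (17−14.62)²/14.62 + (7−9.65)²/9.65 = 8.6149
df = 4
p-value (upper-tail) = 0.07148
→ bracket: 0.05<=p<0.10

p-value bracket: 0.05<=p<0.10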